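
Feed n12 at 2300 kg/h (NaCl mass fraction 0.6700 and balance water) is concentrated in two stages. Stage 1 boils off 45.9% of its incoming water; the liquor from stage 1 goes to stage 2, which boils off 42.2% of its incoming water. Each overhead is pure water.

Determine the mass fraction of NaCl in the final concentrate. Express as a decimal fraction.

water in feed = 2300×0.330 = 759 kg/h.
After stage 1: water left = (1−0.459)×759 = 410.62; stream total = 1951.6 kg/h.
After stage 2: water left = (1−0.422)×410.62 = 237.34; final concentrate = 1778.3 kg/h.
NaCl fraction = 1541/1778.3 = 0.8665.

0.8665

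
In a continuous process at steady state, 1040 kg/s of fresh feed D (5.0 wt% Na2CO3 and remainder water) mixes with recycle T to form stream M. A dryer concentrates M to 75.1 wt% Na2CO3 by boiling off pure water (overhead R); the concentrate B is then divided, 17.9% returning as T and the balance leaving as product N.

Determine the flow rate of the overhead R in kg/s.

Overall Na2CO3 balance (none leaves overhead): Na2CO3 in fresh feed = Na2CO3 in product, i.e. 1040×0.050 = (1−0.179)·B·0.751.
B = 52/(0.751×0.821) = 84.337 kg/s.
Recycle T = 0.179×84.337 = 15.096 kg/s.
Combined feed M = 1040 + 15.096 = 1055.1 kg/s.
Overhead R = M − B = 1055.1 − 84.337 = 970.76 kg/s.

970.8 kg/s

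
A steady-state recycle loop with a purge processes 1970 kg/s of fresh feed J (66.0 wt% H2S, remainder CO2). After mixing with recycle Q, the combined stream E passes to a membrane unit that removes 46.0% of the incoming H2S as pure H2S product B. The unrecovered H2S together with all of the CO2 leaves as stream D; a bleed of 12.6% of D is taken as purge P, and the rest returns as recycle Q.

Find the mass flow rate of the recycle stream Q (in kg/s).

5808 kg/s

CO2 enters only via J and leaves only via the purge: 1970×0.340 = 0.126×(CO2 in D), and the membrane unit passes all CO2, so CO2 in E = CO2 in D = 5315.9 kg/s.
H2S in E: m_A = 1970×0.660 + (1−0.126)·(1−0.460)·m_A, so m_A = 1300.2/0.5280 = 2462.3 kg/s.
D = (1−0.460)×2462.3 + 5315.9 = 6645.5 kg/s.
Recycle Q = (1−0.126)×6645.5 = 5808.2 kg/s.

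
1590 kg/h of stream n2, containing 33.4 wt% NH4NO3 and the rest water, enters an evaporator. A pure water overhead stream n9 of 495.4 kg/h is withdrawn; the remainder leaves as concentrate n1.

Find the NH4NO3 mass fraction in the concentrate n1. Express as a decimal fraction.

0.4852

NH4NO3 is not removed: 1590×0.334 = 531.06 kg/h of NH4NO3 enters n1.
Concentrate = 1590 − 495.4 = 1094.6 kg/h.
Mass fraction = 531.06/1094.6 = 0.4852.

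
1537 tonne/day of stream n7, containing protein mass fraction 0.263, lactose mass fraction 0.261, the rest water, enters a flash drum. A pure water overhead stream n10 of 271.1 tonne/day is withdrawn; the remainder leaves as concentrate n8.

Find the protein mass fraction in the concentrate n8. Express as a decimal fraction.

0.319

protein is not removed: 1537×0.263 = 404.23 tonne/day of protein enters n8.
Concentrate = 1537 − 271.1 = 1265.9 tonne/day.
Mass fraction = 404.23/1265.9 = 0.319.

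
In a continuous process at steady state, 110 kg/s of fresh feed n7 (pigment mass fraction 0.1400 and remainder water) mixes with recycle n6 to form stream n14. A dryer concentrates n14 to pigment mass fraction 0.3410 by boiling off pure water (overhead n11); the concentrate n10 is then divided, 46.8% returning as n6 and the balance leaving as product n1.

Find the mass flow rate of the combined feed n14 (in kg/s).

149.7 kg/s

Overall pigment balance (none leaves overhead): pigment in fresh feed = pigment in product, i.e. 110×0.140 = (1−0.468)·n10·0.341.
n10 = 15.4/(0.341×0.532) = 84.89 kg/s.
Recycle n6 = 0.468×84.89 = 39.728 kg/s.
Combined feed n14 = 110 + 39.728 = 149.73 kg/s.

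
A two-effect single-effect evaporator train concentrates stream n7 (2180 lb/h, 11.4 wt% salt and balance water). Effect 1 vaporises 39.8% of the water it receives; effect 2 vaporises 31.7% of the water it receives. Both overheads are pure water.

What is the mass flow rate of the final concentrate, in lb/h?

1043 lb/h

water in feed = 2180×0.886 = 1931.5 lb/h.
After stage 1: water left = (1−0.398)×1931.5 = 1162.8; stream total = 1411.3 lb/h.
After stage 2: water left = (1−0.317)×1162.8 = 794.16; final concentrate = 1042.7 lb/h.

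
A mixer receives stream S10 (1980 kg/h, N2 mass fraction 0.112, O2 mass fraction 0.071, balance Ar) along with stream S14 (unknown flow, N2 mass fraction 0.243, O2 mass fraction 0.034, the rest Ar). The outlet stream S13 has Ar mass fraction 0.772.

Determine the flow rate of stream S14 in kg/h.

1818 kg/h

Let S14 be the unknown flow. Total out = 1980 + S14.
Ar balance: 1617.7 + 0.723·S14 = 0.772·(1980 + S14)
(0.723 − 0.772)·S14 = 0.772×1980 − 1617.7 = -89.1
S14 = -89.1 / -0.049 = 1818.4 kg/h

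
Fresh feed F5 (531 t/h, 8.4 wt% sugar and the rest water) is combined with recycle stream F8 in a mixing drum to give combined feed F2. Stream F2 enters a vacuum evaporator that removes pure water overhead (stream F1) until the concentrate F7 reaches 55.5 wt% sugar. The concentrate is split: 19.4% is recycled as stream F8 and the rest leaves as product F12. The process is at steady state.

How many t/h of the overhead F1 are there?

Overall sugar balance (none leaves overhead): sugar in fresh feed = sugar in product, i.e. 531×0.084 = (1−0.194)·F7·0.555.
F7 = 44.604/(0.555×0.806) = 99.712 t/h.
Recycle F8 = 0.194×99.712 = 19.344 t/h.
Combined feed F2 = 531 + 19.344 = 550.34 t/h.
Overhead F1 = F2 − F7 = 550.34 − 99.712 = 450.63 t/h.

450.6 t/h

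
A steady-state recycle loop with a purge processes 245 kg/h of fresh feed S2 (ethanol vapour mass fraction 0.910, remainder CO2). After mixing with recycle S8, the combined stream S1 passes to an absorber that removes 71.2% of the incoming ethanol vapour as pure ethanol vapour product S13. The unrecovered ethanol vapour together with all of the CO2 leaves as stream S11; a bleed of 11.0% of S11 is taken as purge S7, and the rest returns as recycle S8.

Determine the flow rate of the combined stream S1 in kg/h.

CO2 enters only via S2 and leaves only via the purge: 245×0.090 = 0.110×(CO2 in S11), and the absorber passes all CO2, so CO2 in S1 = CO2 in S11 = 200.45 kg/h.
ethanol vapour in S1: m_A = 245×0.910 + (1−0.110)·(1−0.712)·m_A, so m_A = 222.95/0.7437 = 299.79 kg/h.
S1 = 299.79 + 200.45 = 500.25 kg/h.

500.2 kg/h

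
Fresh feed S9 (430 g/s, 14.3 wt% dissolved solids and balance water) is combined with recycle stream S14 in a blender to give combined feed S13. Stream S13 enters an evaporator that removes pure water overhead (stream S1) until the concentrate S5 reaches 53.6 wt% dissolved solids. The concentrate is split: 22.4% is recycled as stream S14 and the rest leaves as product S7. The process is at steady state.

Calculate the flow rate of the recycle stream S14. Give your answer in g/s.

Overall dissolved solids balance (none leaves overhead): dissolved solids in fresh feed = dissolved solids in product, i.e. 430×0.143 = (1−0.224)·S5·0.536.
S5 = 61.49/(0.536×0.776) = 147.84 g/s.
Recycle S14 = 0.224×147.84 = 33.115 g/s.

33.12 g/s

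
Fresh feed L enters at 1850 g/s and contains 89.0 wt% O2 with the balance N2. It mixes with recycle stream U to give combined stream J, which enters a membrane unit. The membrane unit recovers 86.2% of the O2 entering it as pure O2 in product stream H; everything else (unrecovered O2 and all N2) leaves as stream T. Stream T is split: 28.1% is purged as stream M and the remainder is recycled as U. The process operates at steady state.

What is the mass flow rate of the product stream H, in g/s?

O2 in J: m_A = 1850×0.890 + (1−0.281)·(1−0.862)·m_A, so m_A = 1646.5/0.9008 = 1827.9 g/s.
Product H = 0.862×1827.9 = 1575.6 g/s.

1576 g/s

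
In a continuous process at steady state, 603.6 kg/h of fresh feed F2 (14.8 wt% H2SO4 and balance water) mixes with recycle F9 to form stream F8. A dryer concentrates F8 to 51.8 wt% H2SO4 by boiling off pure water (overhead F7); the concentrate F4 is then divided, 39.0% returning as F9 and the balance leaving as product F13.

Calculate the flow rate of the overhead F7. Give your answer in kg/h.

Overall H2SO4 balance (none leaves overhead): H2SO4 in fresh feed = H2SO4 in product, i.e. 603.6×0.148 = (1−0.390)·F4·0.518.
F4 = 89.333/(0.518×0.610) = 282.72 kg/h.
Recycle F9 = 0.390×282.72 = 110.26 kg/h.
Combined feed F8 = 603.6 + 110.26 = 713.86 kg/h.
Overhead F7 = F8 − F4 = 713.86 − 282.72 = 431.14 kg/h.

431.1 kg/h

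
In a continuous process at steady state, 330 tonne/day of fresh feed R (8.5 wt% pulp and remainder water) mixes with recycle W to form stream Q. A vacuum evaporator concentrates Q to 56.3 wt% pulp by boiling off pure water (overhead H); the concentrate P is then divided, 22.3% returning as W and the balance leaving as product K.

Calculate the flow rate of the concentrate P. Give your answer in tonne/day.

64.12 tonne/day

Overall pulp balance (none leaves overhead): pulp in fresh feed = pulp in product, i.e. 330×0.085 = (1−0.223)·P·0.563.
P = 28.05/(0.563×0.777) = 64.121 tonne/day.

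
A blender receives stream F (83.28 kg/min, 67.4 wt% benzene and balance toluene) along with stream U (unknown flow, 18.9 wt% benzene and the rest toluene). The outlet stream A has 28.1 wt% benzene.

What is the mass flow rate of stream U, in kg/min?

355.8 kg/min

Let U be the unknown flow. Total out = 83.28 + U.
benzene balance: 56.131 + 0.189·U = 0.281·(83.28 + U)
(0.189 − 0.281)·U = 0.281×83.28 − 56.131 = -32.729
U = -32.729 / -0.092 = 355.75 kg/min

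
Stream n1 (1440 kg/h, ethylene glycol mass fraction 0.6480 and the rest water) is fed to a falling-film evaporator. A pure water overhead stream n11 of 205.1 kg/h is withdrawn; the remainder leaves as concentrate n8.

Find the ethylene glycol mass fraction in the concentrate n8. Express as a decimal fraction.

ethylene glycol is not removed: 1440×0.648 = 933.12 kg/h of ethylene glycol enters n8.
Concentrate = 1440 − 205.1 = 1234.9 kg/h.
Mass fraction = 933.12/1234.9 = 0.7556.

0.7556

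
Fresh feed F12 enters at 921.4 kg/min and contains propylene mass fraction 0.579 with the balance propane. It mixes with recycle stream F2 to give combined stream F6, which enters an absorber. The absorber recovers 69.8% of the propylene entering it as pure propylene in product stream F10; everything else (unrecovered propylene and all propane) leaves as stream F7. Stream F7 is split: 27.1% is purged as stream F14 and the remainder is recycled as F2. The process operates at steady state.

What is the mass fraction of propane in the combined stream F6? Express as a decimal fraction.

propane enters only via F12 and leaves only via the purge: 921.4×0.421 = 0.271×(propane in F7), and the absorber passes all propane, so propane in F6 = propane in F7 = 1431.4 kg/min.
propylene in F6: m_A = 921.4×0.579 + (1−0.271)·(1−0.698)·m_A, so m_A = 533.49/0.7798 = 684.1 kg/min.
F6 = 684.1 + 1431.4 = 2115.5 kg/min.
propane fraction in F6 = 1431.4/2115.5 = 0.677.

0.677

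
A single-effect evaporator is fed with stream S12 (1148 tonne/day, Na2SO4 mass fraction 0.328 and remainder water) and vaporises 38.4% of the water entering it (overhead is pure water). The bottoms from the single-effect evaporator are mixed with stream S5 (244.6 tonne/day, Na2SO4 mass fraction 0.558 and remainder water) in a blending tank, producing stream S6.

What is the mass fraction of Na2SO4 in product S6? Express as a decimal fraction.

Vapour removed = 0.384×0.672×1148 = 296.24 tonne/day; concentrate = 851.76 tonne/day.
Na2SO4 reaching the mixer = 376.54 (from concentrate) + 244.6×0.558 = 513.03 tonne/day.
Product flow = 851.76 + 244.6 = 1096.4 tonne/day; Na2SO4 fraction = 0.468.

0.468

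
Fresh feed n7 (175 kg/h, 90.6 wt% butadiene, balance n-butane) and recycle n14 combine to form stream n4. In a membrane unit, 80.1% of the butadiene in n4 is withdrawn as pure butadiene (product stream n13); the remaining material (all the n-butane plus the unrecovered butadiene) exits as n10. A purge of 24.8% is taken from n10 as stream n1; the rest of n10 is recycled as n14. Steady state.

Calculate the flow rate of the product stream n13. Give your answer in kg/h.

butadiene in n4: m_A = 175×0.906 + (1−0.248)·(1−0.801)·m_A, so m_A = 158.55/0.8504 = 186.45 kg/h.
Product n13 = 0.801×186.45 = 149.35 kg/h.

149.3 kg/h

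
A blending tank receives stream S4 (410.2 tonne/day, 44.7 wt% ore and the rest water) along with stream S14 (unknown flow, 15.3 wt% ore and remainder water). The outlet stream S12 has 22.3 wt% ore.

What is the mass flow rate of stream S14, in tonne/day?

1313 tonne/day

Let S14 be the unknown flow. Total out = 410.2 + S14.
ore balance: 183.36 + 0.153·S14 = 0.223·(410.2 + S14)
(0.153 − 0.223)·S14 = 0.223×410.2 − 183.36 = -91.885
S14 = -91.885 / -0.070 = 1312.6 tonne/day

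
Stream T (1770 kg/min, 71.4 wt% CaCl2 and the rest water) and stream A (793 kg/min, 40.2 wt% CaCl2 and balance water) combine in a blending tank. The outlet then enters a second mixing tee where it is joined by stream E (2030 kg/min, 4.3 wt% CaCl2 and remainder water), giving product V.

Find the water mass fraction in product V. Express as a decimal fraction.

Overall, product flow = 4593 kg/min.
water in = 1770×0.286 + 793×0.598 + 2030×0.957 = 2923.1 kg/min.
water fraction in V = 0.6364.

0.6364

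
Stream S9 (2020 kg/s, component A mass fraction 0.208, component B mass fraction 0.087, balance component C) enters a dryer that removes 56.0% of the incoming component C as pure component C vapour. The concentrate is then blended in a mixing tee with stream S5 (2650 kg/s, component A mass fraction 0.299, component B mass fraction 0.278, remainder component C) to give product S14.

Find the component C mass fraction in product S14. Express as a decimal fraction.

0.451

Vapour removed = 0.560×0.705×2020 = 797.5 kg/s; concentrate = 1222.5 kg/s.
component C reaching the mixer = 626.6 (from concentrate) + 2650×0.423 = 1747.6 kg/s.
Product flow = 1222.5 + 2650 = 3872.5 kg/s; component C fraction = 0.451.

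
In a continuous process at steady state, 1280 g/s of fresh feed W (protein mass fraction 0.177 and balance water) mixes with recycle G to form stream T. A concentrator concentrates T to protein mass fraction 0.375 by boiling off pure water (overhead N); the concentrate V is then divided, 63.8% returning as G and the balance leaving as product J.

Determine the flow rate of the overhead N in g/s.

675.8 g/s

Overall protein balance (none leaves overhead): protein in fresh feed = protein in product, i.e. 1280×0.177 = (1−0.638)·V·0.375.
V = 226.56/(0.375×0.362) = 1669 g/s.
Recycle G = 0.638×1669 = 1064.8 g/s.
Combined feed T = 1280 + 1064.8 = 2344.8 g/s.
Overhead N = T − V = 2344.8 − 1669 = 675.84 g/s.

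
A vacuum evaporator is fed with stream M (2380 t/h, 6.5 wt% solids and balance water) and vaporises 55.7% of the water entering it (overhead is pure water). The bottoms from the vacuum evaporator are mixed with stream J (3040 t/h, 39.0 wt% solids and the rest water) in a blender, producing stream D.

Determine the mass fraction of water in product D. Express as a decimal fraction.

Vapour removed = 0.557×0.935×2380 = 1239.5 t/h; concentrate = 1140.5 t/h.
water reaching the mixer = 985.81 (from concentrate) + 3040×0.610 = 2840.2 t/h.
Product flow = 1140.5 + 3040 = 4180.5 t/h; water fraction = 0.679.

0.679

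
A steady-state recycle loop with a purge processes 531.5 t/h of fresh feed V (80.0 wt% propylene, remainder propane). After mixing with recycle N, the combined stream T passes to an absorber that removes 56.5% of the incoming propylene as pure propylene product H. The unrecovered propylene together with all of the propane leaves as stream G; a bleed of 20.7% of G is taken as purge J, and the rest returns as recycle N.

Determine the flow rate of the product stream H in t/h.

366.8 t/h

propylene in T: m_A = 531.5×0.800 + (1−0.207)·(1−0.565)·m_A, so m_A = 425.2/0.6550 = 649.12 t/h.
Product H = 0.565×649.12 = 366.75 t/h.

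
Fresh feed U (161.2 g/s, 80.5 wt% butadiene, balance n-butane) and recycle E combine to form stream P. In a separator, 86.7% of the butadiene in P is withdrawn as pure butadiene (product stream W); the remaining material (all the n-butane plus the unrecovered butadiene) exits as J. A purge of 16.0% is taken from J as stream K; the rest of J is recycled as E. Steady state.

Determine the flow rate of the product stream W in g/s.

butadiene in P: m_A = 161.2×0.805 + (1−0.160)·(1−0.867)·m_A, so m_A = 129.77/0.8883 = 146.09 g/s.
Product W = 0.867×146.09 = 126.66 g/s.

126.7 g/s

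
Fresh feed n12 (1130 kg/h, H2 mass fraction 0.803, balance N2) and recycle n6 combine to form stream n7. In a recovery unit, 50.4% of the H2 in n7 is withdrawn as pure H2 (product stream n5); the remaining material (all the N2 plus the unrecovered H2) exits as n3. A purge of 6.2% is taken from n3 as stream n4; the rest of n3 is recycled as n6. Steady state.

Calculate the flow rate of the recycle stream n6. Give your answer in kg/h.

4157 kg/h

N2 enters only via n12 and leaves only via the purge: 1130×0.197 = 0.062×(N2 in n3), and the recovery unit passes all N2, so N2 in n7 = N2 in n3 = 3590.5 kg/h.
H2 in n7: m_A = 1130×0.803 + (1−0.062)·(1−0.504)·m_A, so m_A = 907.39/0.5348 = 1696.8 kg/h.
n3 = (1−0.504)×1696.8 + 3590.5 = 4432.1 kg/h.
Recycle n6 = (1−0.062)×4432.1 = 4157.3 kg/h.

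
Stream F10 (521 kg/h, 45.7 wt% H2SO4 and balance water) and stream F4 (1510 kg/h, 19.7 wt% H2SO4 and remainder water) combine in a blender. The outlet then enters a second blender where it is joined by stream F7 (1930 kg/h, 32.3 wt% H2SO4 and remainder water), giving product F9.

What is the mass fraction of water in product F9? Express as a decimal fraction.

0.7074

Overall, product flow = 3961 kg/h.
water in = 521×0.543 + 1510×0.803 + 1930×0.677 = 2802 kg/h.
water fraction in F9 = 0.7074.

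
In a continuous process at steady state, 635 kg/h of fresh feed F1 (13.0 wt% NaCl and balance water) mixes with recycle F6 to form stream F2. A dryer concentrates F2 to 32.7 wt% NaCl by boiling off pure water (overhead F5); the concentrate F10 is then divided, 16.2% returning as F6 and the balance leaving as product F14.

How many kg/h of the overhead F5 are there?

Overall NaCl balance (none leaves overhead): NaCl in fresh feed = NaCl in product, i.e. 635×0.130 = (1−0.162)·F10·0.327.
F10 = 82.55/(0.327×0.838) = 301.25 kg/h.
Recycle F6 = 0.162×301.25 = 48.802 kg/h.
Combined feed F2 = 635 + 48.802 = 683.8 kg/h.
Overhead F5 = F2 − F10 = 683.8 − 301.25 = 382.55 kg/h.

382.6 kg/h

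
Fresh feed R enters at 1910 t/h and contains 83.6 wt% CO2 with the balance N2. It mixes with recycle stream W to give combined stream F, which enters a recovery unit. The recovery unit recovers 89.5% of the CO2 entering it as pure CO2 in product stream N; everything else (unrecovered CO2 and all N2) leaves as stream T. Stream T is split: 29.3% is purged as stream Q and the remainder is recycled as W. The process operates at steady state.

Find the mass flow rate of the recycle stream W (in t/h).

N2 enters only via R and leaves only via the purge: 1910×0.164 = 0.293×(N2 in T), and the recovery unit passes all N2, so N2 in F = N2 in T = 1069.1 t/h.
CO2 in F: m_A = 1910×0.836 + (1−0.293)·(1−0.895)·m_A, so m_A = 1596.8/0.9258 = 1724.8 t/h.
T = (1−0.895)×1724.8 + 1069.1 = 1250.2 t/h.
Recycle W = (1−0.293)×1250.2 = 883.88 t/h.

883.9 t/h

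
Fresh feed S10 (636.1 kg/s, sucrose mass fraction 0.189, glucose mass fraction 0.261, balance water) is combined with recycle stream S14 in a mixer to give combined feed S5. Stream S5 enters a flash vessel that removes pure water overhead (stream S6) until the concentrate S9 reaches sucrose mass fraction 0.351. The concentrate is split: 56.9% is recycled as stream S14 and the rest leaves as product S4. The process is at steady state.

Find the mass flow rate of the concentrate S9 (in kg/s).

Overall sucrose balance (none leaves overhead): sucrose in fresh feed = sucrose in product, i.e. 636.1×0.189 = (1−0.569)·S9·0.351.
S9 = 120.22/(0.351×0.431) = 794.7 kg/s.

794.7 kg/s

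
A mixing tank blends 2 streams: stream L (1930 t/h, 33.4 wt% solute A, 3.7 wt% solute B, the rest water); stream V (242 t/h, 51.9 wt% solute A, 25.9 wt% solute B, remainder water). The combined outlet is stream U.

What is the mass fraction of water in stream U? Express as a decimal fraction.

0.584

Total flow out = 1930 + 242 = 2172 t/h.
water in = 1930×0.629 + 242×0.222 = 1267.7 t/h.
water mass fraction in U = 1267.7/2172 = 0.584.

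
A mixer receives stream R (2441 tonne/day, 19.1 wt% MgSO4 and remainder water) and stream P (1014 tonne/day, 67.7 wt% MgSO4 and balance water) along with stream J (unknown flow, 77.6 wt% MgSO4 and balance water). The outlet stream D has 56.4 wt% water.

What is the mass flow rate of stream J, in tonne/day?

Let J be the unknown flow. Total out = 3455 + J.
water balance: 2302.3 + 0.224·J = 0.564·(3455 + J)
(0.224 − 0.564)·J = 0.564×3455 − 2302.3 = -353.67
J = -353.67 / -0.340 = 1040.2 tonne/day

1040 tonne/day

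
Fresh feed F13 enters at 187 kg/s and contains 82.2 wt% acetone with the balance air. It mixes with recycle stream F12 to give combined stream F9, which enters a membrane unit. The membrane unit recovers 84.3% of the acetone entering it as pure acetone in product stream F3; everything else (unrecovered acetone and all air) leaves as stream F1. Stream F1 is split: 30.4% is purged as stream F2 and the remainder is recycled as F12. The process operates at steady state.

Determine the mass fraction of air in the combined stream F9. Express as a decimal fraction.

air enters only via F13 and leaves only via the purge: 187×0.178 = 0.304×(air in F1), and the membrane unit passes all air, so air in F9 = air in F1 = 109.49 kg/s.
acetone in F9: m_A = 187×0.822 + (1−0.304)·(1−0.843)·m_A, so m_A = 153.71/0.8907 = 172.57 kg/s.
F9 = 172.57 + 109.49 = 282.06 kg/s.
air fraction in F9 = 109.49/282.06 = 0.3882.

0.3882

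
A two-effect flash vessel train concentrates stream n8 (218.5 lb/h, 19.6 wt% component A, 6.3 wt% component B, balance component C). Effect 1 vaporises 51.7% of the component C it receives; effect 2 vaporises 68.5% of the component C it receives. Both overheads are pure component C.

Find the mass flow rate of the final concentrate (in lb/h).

component C in feed = 218.5×0.741 = 161.91 lb/h.
After stage 1: component C left = (1−0.517)×161.91 = 78.202; stream total = 134.79 lb/h.
After stage 2: component C left = (1−0.685)×78.202 = 24.634; final concentrate = 81.225 lb/h.

81.23 lb/h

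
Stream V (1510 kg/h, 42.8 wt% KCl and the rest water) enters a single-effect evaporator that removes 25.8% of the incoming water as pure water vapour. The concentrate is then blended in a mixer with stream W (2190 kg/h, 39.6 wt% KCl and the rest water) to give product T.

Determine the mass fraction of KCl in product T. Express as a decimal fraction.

0.4353

Vapour removed = 0.258×0.572×1510 = 222.84 kg/h; concentrate = 1287.2 kg/h.
KCl reaching the mixer = 646.28 (from concentrate) + 2190×0.396 = 1513.5 kg/h.
Product flow = 1287.2 + 2190 = 3477.2 kg/h; KCl fraction = 0.4353.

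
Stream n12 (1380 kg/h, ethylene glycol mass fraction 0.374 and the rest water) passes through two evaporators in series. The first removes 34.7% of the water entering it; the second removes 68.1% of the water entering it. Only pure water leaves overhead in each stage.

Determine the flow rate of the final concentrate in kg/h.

water in feed = 1380×0.626 = 863.88 kg/h.
After stage 1: water left = (1−0.347)×863.88 = 564.11; stream total = 1080.2 kg/h.
After stage 2: water left = (1−0.681)×564.11 = 179.95; final concentrate = 696.07 kg/h.

696.1 kg/h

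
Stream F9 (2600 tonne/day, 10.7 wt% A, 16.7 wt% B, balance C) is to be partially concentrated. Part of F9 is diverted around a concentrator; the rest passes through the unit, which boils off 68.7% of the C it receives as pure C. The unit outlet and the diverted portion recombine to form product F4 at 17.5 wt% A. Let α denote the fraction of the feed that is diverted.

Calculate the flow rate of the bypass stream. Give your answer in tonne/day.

574.4 tonne/day

All 2600×0.107 = 278.2 tonne/day of A reaches F4, so F4 = 278.2/0.175 = 1589.7 tonne/day and vapour = 1010.3 tonne/day.
The evaporator receives (1−α)·2600 of feed at 0.726 C and removes 0.687 of that C:
0.687×0.726×(1−α)×2600 = 1010.3
(1−α) = 1010.3/1296.8 = 0.7791;  α = 0.2209.
Bypass flow = 0.2209×2600 = 574.41 tonne/day.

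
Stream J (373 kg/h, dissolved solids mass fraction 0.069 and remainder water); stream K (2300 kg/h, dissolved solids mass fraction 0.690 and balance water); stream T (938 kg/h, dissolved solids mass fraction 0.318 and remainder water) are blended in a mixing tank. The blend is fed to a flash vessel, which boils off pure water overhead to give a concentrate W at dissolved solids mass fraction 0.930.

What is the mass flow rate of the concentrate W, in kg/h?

2055 kg/h

dissolved solids entering = 373×0.069 + 2300×0.690 + 938×0.318 = 1911 kg/h.
All dissolved solids reports to W, so W = 1911/0.930 = 2054.9 kg/h.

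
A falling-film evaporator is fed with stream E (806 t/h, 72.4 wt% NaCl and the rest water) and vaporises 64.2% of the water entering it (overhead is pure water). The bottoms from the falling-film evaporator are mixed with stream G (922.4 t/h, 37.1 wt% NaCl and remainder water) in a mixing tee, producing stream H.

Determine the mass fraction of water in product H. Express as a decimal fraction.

Vapour removed = 0.642×0.276×806 = 142.82 t/h; concentrate = 663.18 t/h.
water reaching the mixer = 79.639 (from concentrate) + 922.4×0.629 = 659.83 t/h.
Product flow = 663.18 + 922.4 = 1585.6 t/h; water fraction = 0.4161.

0.4161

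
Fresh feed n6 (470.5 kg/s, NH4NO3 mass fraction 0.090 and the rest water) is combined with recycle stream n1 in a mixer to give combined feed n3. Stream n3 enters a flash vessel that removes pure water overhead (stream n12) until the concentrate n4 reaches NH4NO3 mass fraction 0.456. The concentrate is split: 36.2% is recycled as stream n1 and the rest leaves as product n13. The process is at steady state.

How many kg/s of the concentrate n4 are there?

145.6 kg/s

Overall NH4NO3 balance (none leaves overhead): NH4NO3 in fresh feed = NH4NO3 in product, i.e. 470.5×0.090 = (1−0.362)·n4·0.456.
n4 = 42.345/(0.456×0.638) = 145.55 kg/s.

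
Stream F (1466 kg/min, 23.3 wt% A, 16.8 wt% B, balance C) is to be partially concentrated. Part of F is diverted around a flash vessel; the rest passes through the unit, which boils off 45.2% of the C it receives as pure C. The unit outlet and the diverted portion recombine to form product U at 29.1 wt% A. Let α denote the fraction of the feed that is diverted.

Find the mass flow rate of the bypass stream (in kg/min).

386.8 kg/min

All 1466×0.233 = 341.58 kg/min of A reaches U, so U = 341.58/0.291 = 1173.8 kg/min and vapour = 292.19 kg/min.
The evaporator receives (1−α)·1466 of feed at 0.599 C and removes 0.452 of that C:
0.452×0.599×(1−α)×1466 = 292.19
(1−α) = 292.19/396.92 = 0.7362;  α = 0.2638.
Bypass flow = 0.2638×1466 = 386.8 kg/min.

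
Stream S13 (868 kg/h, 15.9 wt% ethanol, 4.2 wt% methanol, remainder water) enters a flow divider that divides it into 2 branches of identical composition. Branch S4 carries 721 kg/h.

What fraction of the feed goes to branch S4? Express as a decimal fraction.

0.831

Fraction to S4 = 721/868 = 0.8306.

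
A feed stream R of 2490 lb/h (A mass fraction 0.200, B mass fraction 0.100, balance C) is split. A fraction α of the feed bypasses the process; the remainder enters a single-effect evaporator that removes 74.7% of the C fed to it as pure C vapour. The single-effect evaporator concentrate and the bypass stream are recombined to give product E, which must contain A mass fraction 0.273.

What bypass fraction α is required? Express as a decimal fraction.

All 2490×0.200 = 498 lb/h of A reaches E, so E = 498/0.273 = 1824.2 lb/h and vapour = 665.82 lb/h.
The evaporator receives (1−α)·2490 of feed at 0.700 C and removes 0.747 of that C:
0.747×0.700×(1−α)×2490 = 665.82
(1−α) = 665.82/1302 = 0.5114;  α = 0.4886.

0.489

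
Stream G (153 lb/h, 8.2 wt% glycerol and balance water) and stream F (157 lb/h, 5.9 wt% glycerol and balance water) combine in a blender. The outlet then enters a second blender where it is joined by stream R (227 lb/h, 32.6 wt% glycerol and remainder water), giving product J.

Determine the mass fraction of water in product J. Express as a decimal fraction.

Overall, product flow = 537 lb/h.
water in = 153×0.918 + 157×0.941 + 227×0.674 = 441.19 lb/h.
water fraction in J = 0.822.

0.822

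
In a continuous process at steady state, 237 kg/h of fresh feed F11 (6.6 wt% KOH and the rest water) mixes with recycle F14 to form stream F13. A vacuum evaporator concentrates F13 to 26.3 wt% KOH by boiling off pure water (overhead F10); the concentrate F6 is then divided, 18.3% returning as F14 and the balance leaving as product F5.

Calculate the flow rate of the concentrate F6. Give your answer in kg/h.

72.8 kg/h

Overall KOH balance (none leaves overhead): KOH in fresh feed = KOH in product, i.e. 237×0.066 = (1−0.183)·F6·0.263.
F6 = 15.642/(0.263×0.817) = 72.797 kg/h.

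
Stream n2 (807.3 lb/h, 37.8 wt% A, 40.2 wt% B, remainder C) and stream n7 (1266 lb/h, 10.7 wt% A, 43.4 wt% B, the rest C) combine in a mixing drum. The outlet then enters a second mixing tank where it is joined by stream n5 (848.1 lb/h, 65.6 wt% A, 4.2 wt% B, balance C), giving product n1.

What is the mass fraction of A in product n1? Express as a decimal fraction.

Overall, product flow = 2921.4 lb/h.
A in = 807.3×0.378 + 1266×0.107 + 848.1×0.656 = 996.98 lb/h.
A fraction in n1 = 0.341.

0.341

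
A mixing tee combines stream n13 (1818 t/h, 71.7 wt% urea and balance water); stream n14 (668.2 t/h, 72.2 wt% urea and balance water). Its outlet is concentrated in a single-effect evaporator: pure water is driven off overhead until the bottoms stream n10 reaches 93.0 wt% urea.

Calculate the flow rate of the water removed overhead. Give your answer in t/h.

565.8 t/h

urea entering = 1818×0.717 + 668.2×0.722 = 1785.9 t/h.
All urea reports to n10, so n10 = 1785.9/0.930 = 1920.4 t/h.
Total feed = 2486.2 t/h; overhead = 2486.2 − 1920.4 = 565.83 t/h.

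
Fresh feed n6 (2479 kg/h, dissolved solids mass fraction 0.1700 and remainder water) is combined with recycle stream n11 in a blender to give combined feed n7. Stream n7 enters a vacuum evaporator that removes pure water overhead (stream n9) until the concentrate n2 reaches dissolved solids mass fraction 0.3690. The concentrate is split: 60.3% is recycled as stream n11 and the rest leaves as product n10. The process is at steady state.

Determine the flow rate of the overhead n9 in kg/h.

Overall dissolved solids balance (none leaves overhead): dissolved solids in fresh feed = dissolved solids in product, i.e. 2479×0.170 = (1−0.603)·n2·0.369.
n2 = 421.43/(0.369×0.397) = 2876.8 kg/h.
Recycle n11 = 0.603×2876.8 = 1734.7 kg/h.
Combined feed n7 = 2479 + 1734.7 = 4213.7 kg/h.
Overhead n9 = n7 − n2 = 4213.7 − 2876.8 = 1336.9 kg/h.

1337 kg/h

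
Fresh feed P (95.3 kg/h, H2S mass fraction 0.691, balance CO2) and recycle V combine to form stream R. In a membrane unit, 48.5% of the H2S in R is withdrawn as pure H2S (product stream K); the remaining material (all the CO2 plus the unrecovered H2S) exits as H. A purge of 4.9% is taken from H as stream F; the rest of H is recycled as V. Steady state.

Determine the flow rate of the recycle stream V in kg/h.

634.7 kg/h

CO2 enters only via P and leaves only via the purge: 95.3×0.309 = 0.049×(CO2 in H), and the membrane unit passes all CO2, so CO2 in R = CO2 in H = 600.97 kg/h.
H2S in R: m_A = 95.3×0.691 + (1−0.049)·(1−0.485)·m_A, so m_A = 65.852/0.5102 = 129.06 kg/h.
H = (1−0.485)×129.06 + 600.97 = 667.44 kg/h.
Recycle V = (1−0.049)×667.44 = 634.74 kg/h.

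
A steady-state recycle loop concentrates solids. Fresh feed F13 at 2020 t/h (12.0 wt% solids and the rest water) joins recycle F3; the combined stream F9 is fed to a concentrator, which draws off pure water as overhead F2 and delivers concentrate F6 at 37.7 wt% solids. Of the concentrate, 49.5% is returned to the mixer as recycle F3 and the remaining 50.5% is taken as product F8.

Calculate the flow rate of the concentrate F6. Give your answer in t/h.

1273 t/h

Overall solids balance (none leaves overhead): solids in fresh feed = solids in product, i.e. 2020×0.120 = (1−0.495)·F6·0.377.
F6 = 242.4/(0.377×0.505) = 1273.2 t/h.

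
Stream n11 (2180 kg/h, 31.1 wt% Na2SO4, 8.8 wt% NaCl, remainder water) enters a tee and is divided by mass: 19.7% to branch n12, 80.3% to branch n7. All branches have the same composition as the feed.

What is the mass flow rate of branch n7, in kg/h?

1751 kg/h

Branch n7 flow = 0.803×2180 = 1750.5 kg/h.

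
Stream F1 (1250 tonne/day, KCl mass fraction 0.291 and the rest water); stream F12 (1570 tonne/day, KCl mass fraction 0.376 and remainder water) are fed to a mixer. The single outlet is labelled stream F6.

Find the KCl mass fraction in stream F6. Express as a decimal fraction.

Total flow out = 1250 + 1570 = 2820 tonne/day.
KCl in = 1250×0.291 + 1570×0.376 = 954.07 tonne/day.
KCl mass fraction in F6 = 954.07/2820 = 0.338.

0.338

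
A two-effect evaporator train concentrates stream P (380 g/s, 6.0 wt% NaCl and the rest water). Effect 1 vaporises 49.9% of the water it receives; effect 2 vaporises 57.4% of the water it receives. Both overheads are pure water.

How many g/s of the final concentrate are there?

99.04 g/s

water in feed = 380×0.940 = 357.2 g/s.
After stage 1: water left = (1−0.499)×357.2 = 178.96; stream total = 201.76 g/s.
After stage 2: water left = (1−0.574)×178.96 = 76.236; final concentrate = 99.036 g/s.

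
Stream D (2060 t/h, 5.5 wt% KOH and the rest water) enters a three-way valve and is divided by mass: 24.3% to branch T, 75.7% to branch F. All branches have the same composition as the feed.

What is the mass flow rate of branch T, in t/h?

Branch T flow = 0.243×2060 = 500.58 t/h.

500.6 t/h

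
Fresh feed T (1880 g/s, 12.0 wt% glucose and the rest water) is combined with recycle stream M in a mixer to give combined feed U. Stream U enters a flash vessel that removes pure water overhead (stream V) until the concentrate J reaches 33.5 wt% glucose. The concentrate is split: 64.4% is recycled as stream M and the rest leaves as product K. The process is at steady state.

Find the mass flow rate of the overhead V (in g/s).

Overall glucose balance (none leaves overhead): glucose in fresh feed = glucose in product, i.e. 1880×0.120 = (1−0.644)·J·0.335.
J = 225.6/(0.335×0.356) = 1891.7 g/s.
Recycle M = 0.644×1891.7 = 1218.2 g/s.
Combined feed U = 1880 + 1218.2 = 3098.2 g/s.
Overhead V = U − J = 3098.2 − 1891.7 = 1206.6 g/s.

1207 g/s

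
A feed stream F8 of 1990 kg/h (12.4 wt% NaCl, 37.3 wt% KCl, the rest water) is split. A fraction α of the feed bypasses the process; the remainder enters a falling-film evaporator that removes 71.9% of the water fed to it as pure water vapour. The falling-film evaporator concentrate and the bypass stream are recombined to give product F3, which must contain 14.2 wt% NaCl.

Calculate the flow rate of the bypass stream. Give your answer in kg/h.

1293 kg/h

All 1990×0.124 = 246.76 kg/h of NaCl reaches F3, so F3 = 246.76/0.142 = 1737.7 kg/h and vapour = 252.25 kg/h.
The evaporator receives (1−α)·1990 of feed at 0.503 water and removes 0.719 of that water:
0.719×0.503×(1−α)×1990 = 252.25
(1−α) = 252.25/719.7 = 0.3505;  α = 0.6495.
Bypass flow = 0.6495×1990 = 1292.5 kg/h.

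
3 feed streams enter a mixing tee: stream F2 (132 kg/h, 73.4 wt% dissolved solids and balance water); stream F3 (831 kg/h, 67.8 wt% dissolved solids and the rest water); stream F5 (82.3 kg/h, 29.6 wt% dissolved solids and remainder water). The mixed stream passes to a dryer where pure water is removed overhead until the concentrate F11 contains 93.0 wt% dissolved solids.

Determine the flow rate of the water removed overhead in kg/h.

dissolved solids entering = 132×0.734 + 831×0.678 + 82.3×0.296 = 684.67 kg/h.
All dissolved solids reports to F11, so F11 = 684.67/0.930 = 736.2 kg/h.
Total feed = 1045.3 kg/h; overhead = 1045.3 − 736.2 = 309.1 kg/h.

309.1 kg/h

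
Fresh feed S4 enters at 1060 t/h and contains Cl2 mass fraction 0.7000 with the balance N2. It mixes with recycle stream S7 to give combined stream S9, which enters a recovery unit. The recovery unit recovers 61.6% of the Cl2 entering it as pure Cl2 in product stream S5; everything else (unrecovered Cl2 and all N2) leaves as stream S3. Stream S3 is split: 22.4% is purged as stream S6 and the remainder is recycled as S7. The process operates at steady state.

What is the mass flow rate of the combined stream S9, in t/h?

2477 t/h

N2 enters only via S4 and leaves only via the purge: 1060×0.300 = 0.224×(N2 in S3), and the recovery unit passes all N2, so N2 in S9 = N2 in S3 = 1419.6 t/h.
Cl2 in S9: m_A = 1060×0.700 + (1−0.224)·(1−0.616)·m_A, so m_A = 742/0.7020 = 1057 t/h.
S9 = 1057 + 1419.6 = 2476.6 t/h.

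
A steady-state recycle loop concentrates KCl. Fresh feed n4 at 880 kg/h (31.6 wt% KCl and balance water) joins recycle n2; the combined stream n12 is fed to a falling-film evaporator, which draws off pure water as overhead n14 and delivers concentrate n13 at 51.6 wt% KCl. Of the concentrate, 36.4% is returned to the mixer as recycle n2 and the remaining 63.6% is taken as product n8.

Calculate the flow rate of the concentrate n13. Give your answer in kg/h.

847.4 kg/h

Overall KCl balance (none leaves overhead): KCl in fresh feed = KCl in product, i.e. 880×0.316 = (1−0.364)·n13·0.516.
n13 = 278.08/(0.516×0.636) = 847.35 kg/h.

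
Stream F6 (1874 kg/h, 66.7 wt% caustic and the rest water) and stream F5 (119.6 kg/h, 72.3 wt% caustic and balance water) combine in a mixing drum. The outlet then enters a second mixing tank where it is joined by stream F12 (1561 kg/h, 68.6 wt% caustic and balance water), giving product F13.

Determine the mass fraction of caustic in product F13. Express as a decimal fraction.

Overall, product flow = 3554.6 kg/h.
caustic in = 1874×0.667 + 119.6×0.723 + 1561×0.686 = 2407.3 kg/h.
caustic fraction in F13 = 0.677.

0.677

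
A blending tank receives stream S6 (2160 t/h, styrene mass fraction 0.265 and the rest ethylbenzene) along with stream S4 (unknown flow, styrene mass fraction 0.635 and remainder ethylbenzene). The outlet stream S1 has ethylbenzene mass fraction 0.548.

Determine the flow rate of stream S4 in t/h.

2207 t/h

Let S4 be the unknown flow. Total out = 2160 + S4.
ethylbenzene balance: 1587.6 + 0.365·S4 = 0.548·(2160 + S4)
(0.365 − 0.548)·S4 = 0.548×2160 − 1587.6 = -403.92
S4 = -403.92 / -0.183 = 2207.2 t/h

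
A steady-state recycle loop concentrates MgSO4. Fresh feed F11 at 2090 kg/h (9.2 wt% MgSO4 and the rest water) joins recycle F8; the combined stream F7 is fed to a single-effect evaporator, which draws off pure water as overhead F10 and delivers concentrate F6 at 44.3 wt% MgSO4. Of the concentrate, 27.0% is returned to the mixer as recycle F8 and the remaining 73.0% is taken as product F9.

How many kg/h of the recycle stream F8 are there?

160.5 kg/h

Overall MgSO4 balance (none leaves overhead): MgSO4 in fresh feed = MgSO4 in product, i.e. 2090×0.092 = (1−0.270)·F6·0.443.
F6 = 192.28/(0.443×0.730) = 594.58 kg/h.
Recycle F8 = 0.270×594.58 = 160.54 kg/h.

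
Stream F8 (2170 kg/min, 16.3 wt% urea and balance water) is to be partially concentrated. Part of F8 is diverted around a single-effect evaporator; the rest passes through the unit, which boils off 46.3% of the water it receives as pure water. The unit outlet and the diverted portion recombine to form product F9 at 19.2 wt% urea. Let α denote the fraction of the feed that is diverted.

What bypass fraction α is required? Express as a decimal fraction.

0.610

All 2170×0.163 = 353.71 kg/min of urea reaches F9, so F9 = 353.71/0.192 = 1842.2 kg/min and vapour = 327.76 kg/min.
The evaporator receives (1−α)·2170 of feed at 0.837 water and removes 0.463 of that water:
0.463×0.837×(1−α)×2170 = 327.76
(1−α) = 327.76/840.94 = 0.3898;  α = 0.6102.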